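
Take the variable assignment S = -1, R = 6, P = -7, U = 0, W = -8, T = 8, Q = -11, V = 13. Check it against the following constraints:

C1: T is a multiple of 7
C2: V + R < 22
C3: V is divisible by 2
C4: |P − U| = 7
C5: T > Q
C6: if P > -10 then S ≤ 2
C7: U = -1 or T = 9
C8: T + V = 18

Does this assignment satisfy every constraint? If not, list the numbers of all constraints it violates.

No — constraints 1, 3, 7, 8 are not satisfied.

C1: 8 = 7×1 + 1, so 7 does not divide 8  no
C2: V + R = 13 + 6 = 19; 19 < 22  yes
C3: 13 = 2×6 + 1, so 2 does not divide 13  no
C4: |-7 − 0| = 7  yes
C5: T = 8, Q = -11; 8 > -11  yes
C6: P = -7 > -10, so we need S ≤ 2; S = -1 ≤ 2  yes
C7: U = 0 ≠ -1 and T = 8 ≠ 9; both disjuncts false  no
C8: T + V = 8 + 13 = 21, not 18  no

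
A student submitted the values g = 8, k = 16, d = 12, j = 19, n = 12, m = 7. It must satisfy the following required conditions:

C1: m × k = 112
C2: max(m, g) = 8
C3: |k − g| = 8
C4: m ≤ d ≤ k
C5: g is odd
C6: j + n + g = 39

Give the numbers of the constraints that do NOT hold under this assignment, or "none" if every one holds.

C1: m × k = 7 × 16 = 112 — holds.
C2: max(7, 8) = 8 — holds.
C3: |16 − 8| = 8 — holds.
C4: values 7 ≤ 12 ≤ 16 — holds.
C5: g = 8 is even — does not hold.
C6: j + n + g = 19 + 12 + 8 = 39 — holds.

The assignment fails constraint 5.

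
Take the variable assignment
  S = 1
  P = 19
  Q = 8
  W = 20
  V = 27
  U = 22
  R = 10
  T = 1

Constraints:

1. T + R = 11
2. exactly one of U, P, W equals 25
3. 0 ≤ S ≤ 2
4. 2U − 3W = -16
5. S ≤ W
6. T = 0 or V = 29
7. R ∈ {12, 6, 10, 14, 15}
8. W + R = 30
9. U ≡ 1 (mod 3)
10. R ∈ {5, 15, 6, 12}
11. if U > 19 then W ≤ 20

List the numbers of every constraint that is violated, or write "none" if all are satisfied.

1. T + R = 1 + 10 = 11  OK
2. U=22, P=19, W=20; 0 of them equal 25, not exactly one  FAIL
3. S = 1 lies in [0, 2]  OK
4. 2U − 3W = 2(22) − 3(20) = -16  OK
5. S = 1, W = 20; 1 ≤ 20  OK
6. T = 1 ≠ 0 and V = 27 ≠ 29; both disjuncts false  FAIL
7. R = 10 is in {12, 6, 10, 14, 15}  OK
8. W + R = 20 + 10 = 30  OK
9. 22 mod 3 = 1  OK
10. R = 10 is not in {5, 15, 6, 12}  FAIL
11. U = 22 > 19, so we need W ≤ 20; W = 20 ≤ 20  OK

No — constraints 2, 6, 10 are not satisfied.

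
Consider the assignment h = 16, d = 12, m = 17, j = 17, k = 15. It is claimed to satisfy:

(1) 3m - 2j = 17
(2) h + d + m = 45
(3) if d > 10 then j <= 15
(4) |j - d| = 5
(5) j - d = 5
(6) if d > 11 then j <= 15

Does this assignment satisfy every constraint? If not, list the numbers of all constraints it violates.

Constraints 3, 6 do not hold.

(1) 3m - 2j = 3(17) - 2(17) = 17  true
(2) h + d + m = 16 + 12 + 17 = 45  true
(3) d = 12 > 10, so we need j ≤ 15; but j = 17 > 15  false
(4) |17 - 12| = 5  true
(5) j - d = 17 - 12 = 5  true
(6) d = 12 > 11, so we need j ≤ 15; but j = 17 > 15  false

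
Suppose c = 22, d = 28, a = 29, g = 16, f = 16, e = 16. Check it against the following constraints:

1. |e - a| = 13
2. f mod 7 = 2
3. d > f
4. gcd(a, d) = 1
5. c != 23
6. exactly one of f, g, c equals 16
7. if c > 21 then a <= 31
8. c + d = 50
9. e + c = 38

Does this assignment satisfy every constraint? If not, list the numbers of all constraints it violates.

1. |16 - 29| = 13 — holds.
2. 16 mod 7 = 2 — holds.
3. d = 28, f = 16; 28 > 16 — holds.
4. gcd(29, 28) = 1 — holds.
5. c = 22, and 22 ≠ 23 — holds.
6. f=16, g=16, c=22; 2 of them equal 16, not exactly one — fails.
7. c = 22 > 21, so we need a ≤ 31; a = 29 ≤ 31 — holds.
8. c + d = 22 + 28 = 50 — holds.
9. e + c = 16 + 22 = 38 — holds.

The assignment fails constraint 6.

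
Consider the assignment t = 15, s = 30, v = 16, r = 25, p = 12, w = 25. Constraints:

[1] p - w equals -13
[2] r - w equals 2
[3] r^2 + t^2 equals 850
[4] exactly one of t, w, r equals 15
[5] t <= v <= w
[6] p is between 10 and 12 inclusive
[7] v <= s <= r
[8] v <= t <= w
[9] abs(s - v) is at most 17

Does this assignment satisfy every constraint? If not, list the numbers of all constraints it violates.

[1] p - w = 12 - 25 = -13  ✓
[2] r - w = 25 - 25 = 0, not 2  ✗
[3] r^2 + t^2 = 25^2 + 15^2 = 625 + 225 = 850  ✓
[4] t=15, w=25, r=25; 1 of them equals 15  ✓
[5] values 15 <= 16 <= 25  ✓
[6] p = 12 lies in [10, 12]  ✓
[7] values 16, 30, 25; s = 30 is not <= r = 25  ✗
[8] values 16, 15, 25; v = 16 is not <= t = 15  ✗
[9] abs(30 - 16) = 14; 14 ≤ 17  ✓

Constraints 2, 7, and 8 are violated.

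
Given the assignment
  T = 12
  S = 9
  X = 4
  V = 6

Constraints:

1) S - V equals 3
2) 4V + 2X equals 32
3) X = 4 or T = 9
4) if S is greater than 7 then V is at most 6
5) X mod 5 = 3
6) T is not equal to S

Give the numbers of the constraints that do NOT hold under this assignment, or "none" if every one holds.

1) S - V = 9 - 6 = 3  true
2) 4V + 2X = 4(6) + 2(4) = 32  true
3) X = 4 = 4 (first disjunct)  true
4) S = 9 > 7, so we need V ≤ 6; V = 6 ≤ 6  true
5) 4 mod 5 = 4, not 3  false
6) T = 12, S = 9; distinct  true

Constraint 5 is violated.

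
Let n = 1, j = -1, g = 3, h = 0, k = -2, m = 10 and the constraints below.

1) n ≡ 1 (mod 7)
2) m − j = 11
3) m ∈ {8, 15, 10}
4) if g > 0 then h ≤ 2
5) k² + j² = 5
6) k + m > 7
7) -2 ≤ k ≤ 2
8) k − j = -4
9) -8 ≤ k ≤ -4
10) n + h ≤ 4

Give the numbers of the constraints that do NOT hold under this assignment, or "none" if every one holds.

1) 1 mod 7 = 1 — satisfied.
2) m − j = 10 − (-1) = 11 — satisfied.
3) m = 10 is in {8, 15, 10} — satisfied.
4) g = 3 > 0, so we need h ≤ 2; h = 0 ≤ 2 — satisfied.
5) k² + j² = (-2)² + (-1)² = 4 + 1 = 5 — satisfied.
6) k + m = -2 + 10 = 8; 8 > 7 — satisfied.
7) k = -2 lies in [-2, 2] — satisfied.
8) k − j = -2 − (-1) = -1, not -4 — violated.
9) k = -2 is outside [-8, -4] — violated.
10) n + h = 1 + 0 = 1; 1 ≤ 4 — satisfied.

The assignment fails constraints 8 and 9.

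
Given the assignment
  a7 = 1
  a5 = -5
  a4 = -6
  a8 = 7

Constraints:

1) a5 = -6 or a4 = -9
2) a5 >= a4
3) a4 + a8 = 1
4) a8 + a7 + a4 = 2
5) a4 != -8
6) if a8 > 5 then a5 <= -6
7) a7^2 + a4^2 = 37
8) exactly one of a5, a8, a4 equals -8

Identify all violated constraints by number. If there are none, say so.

1) a5 = -5 ≠ -6 and a4 = -6 ≠ -9; both disjuncts false — fails.
2) a5 = -5, a4 = -6; -5 ≥ -6 — holds.
3) a4 + a8 = -6 + 7 = 1 — holds.
4) a8 + a7 + a4 = 7 + 1 + (-6) = 2 — holds.
5) a4 = -6, and -6 ≠ -8 — holds.
6) a8 = 7 > 5, so we need a5 ≤ -6; but a5 = -5 > -6 — fails.
7) a7^2 + a4^2 = 1^2 + (-6)^2 = 1 + 36 = 37 — holds.
8) a5=-5, a8=7, a4=-6; 0 of them equal -8, not exactly one — fails.

Violated: 1, 6, and 8.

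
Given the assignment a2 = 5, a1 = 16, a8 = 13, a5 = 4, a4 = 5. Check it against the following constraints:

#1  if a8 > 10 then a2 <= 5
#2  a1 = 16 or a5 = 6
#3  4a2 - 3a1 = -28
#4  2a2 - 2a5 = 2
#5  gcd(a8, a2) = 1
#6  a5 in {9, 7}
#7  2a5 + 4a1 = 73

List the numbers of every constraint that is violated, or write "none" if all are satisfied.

#1 a8 = 13 > 10, so we need a2 ≤ 5; a2 = 5 ≤ 5  ✔
#2 a1 = 16 = 16 (first disjunct)  ✔
#3 4a2 - 3a1 = 4(5) - 3(16) = -28  ✔
#4 2a2 - 2a5 = 2(5) - 2(4) = 2  ✔
#5 gcd(13, 5) = 1  ✔
#6 a5 = 4 is not in {9, 7}  ✘
#7 2a5 + 4a1 = 2(4) + 4(16) = 72, not 73  ✘

The assignment fails constraints 6 and 7.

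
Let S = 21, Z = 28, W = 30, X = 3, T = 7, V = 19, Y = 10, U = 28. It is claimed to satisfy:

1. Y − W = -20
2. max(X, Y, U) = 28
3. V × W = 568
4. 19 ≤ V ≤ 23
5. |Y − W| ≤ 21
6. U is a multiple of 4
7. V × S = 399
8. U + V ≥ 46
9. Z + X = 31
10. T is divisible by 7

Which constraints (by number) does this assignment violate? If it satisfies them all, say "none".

No — constraint 3 is not satisfied.

1. Y − W = 10 − 30 = -20 — OK.
2. max(3, 10, 28) = 28 — OK.
3. V × W = 19 × 30 = 570, not 568 — violated.
4. V = 19 lies in [19, 23] — OK.
5. |10 − 30| = 20; 20 ≤ 21 — OK.
6. 28 / 4 = 7, so 4 divides 28 — OK.
7. V × S = 19 × 21 = 399 — OK.
8. U + V = 28 + 19 = 47; 47 ≥ 46 — OK.
9. Z + X = 28 + 3 = 31 — OK.
10. 7 / 7 = 1, so 7 divides 7 — OK.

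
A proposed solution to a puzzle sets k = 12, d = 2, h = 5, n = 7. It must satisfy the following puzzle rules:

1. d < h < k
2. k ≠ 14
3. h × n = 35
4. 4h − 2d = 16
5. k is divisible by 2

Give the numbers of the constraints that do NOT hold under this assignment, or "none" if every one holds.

1. values 2 < 5 < 12 — satisfied.
2. k = 12, and 12 ≠ 14 — satisfied.
3. h × n = 5 × 7 = 35 — satisfied.
4. 4h − 2d = 4(5) − 2(2) = 16 — satisfied.
5. 12 / 2 = 6, so 2 divides 12 — satisfied.

Yes — all constraints hold.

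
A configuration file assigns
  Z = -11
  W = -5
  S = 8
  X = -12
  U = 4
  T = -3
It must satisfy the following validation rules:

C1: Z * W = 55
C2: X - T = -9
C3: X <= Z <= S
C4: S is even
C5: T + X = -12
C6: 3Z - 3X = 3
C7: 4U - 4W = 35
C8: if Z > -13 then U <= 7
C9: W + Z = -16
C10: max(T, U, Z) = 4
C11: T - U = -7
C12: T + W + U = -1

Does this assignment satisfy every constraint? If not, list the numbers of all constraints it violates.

C1: Z * W = -11 * (-5) = 55 — OK.
C2: X - T = -12 - (-3) = -9 — OK.
C3: values -12 <= -11 <= 8 — OK.
C4: S = 8 is even — OK.
C5: T + X = -3 + (-12) = -15, not -12 — violated.
C6: 3Z - 3X = 3(-11) - 3(-12) = 3 — OK.
C7: 4U - 4W = 4(4) - 4(-5) = 36, not 35 — violated.
C8: Z = -11 > -13, so we need U ≤ 7; U = 4 ≤ 7 — OK.
C9: W + Z = -5 + (-11) = -16 — OK.
C10: max(-3, 4, -11) = 4 — OK.
C11: T - U = -3 - 4 = -7 — OK.
C12: T + W + U = -3 + (-5) + 4 = -4, not -1 — violated.

The assignment fails constraints 5, 7, 12.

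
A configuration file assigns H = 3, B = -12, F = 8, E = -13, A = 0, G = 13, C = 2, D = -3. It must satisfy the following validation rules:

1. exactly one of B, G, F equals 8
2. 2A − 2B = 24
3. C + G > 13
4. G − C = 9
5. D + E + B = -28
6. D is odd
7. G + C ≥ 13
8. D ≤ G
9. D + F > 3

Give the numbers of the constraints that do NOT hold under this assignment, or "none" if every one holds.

1. B=-12, G=13, F=8; 1 of them equals 8 — satisfied.
2. 2A − 2B = 2(0) − 2(-12) = 24 — satisfied.
3. C + G = 2 + 13 = 15; 15 > 13 — satisfied.
4. G − C = 13 − 2 = 11, not 9 — violated.
5. D + E + B = -3 + (-13) + (-12) = -28 — satisfied.
6. D = -3 is odd — satisfied.
7. G + C = 13 + 2 = 15; 15 ≥ 13 — satisfied.
8. D = -3, G = 13; -3 ≤ 13 — satisfied.
9. D + F = -3 + 8 = 5; 5 > 3 — satisfied.

Constraint 4 is violated.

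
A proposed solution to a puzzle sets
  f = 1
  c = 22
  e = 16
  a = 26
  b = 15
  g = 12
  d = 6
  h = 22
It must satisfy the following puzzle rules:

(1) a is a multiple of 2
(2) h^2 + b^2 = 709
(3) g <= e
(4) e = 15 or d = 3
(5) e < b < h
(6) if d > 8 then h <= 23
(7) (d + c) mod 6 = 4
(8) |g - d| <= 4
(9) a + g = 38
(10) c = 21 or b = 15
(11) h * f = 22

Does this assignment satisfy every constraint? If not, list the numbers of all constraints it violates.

(1) 26 / 2 = 13, so 2 divides 26  yes
(2) h^2 + b^2 = 22^2 + 15^2 = 484 + 225 = 709  yes
(3) g = 12, e = 16; 12 ≤ 16  yes
(4) e = 16 ≠ 15 and d = 6 ≠ 3; both disjuncts false  no
(5) values 16, 15, 22; e = 16 is not < b = 15  no
(6) d = 6, not > 8; antecedent false, conditional vacuously true  yes
(7) d + c = 28; 28 mod 6 = 4  yes
(8) |12 - 6| = 6; 6 > 4, exceeds bound 4  no
(9) a + g = 26 + 12 = 38  yes
(10) c = 22 ≠ 21, but b = 15 = 15 (second disjunct)  yes
(11) h * f = 22 * 1 = 22  yes

Violated: 4, 5, and 8.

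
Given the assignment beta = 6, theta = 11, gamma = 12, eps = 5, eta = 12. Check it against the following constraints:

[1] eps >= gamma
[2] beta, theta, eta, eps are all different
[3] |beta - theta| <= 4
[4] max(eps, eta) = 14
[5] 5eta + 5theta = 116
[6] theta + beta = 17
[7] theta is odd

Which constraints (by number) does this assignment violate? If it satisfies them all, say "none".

Constraints 1, 3, 4, 5 do not hold.

[1] eps = 5, gamma = 12; 5 < 12 (want ≥) — fails.
[2] values 6, 11, 12, 5 are pairwise distinct — holds.
[3] |6 - 11| = 5; 5 > 4, exceeds bound 4 — fails.
[4] max(5, 12) = 12, not 14 — fails.
[5] 5eta + 5theta = 5(12) + 5(11) = 115, not 116 — fails.
[6] theta + beta = 11 + 6 = 17 — holds.
[7] theta = 11 is odd — holds.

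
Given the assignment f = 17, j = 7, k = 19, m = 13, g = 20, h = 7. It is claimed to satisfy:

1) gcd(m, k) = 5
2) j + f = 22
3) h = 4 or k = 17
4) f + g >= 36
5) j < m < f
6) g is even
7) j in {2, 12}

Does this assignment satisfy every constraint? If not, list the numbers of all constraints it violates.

Violated: 1, 2, 3, and 7.

1) gcd(13, 19) = 1, not 5 — fails.
2) j + f = 7 + 17 = 24, not 22 — fails.
3) h = 7 ≠ 4 and k = 19 ≠ 17; both disjuncts false — fails.
4) f + g = 17 + 20 = 37; 37 ≥ 36 — holds.
5) values 7 < 13 < 17 — holds.
6) g = 20 is even — holds.
7) j = 7 is not in {2, 12} — fails.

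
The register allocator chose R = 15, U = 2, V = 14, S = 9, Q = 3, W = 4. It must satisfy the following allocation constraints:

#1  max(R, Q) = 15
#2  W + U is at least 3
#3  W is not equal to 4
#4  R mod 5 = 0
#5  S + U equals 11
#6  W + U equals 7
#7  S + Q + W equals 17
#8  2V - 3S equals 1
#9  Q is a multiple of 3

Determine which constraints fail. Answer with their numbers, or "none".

#1 max(15, 3) = 15 — OK.
#2 W + U = 4 + 2 = 6; 6 ≥ 3 — OK.
#3 W = 4, but 4 is required to differ — violated.
#4 15 mod 5 = 0 — OK.
#5 S + U = 9 + 2 = 11 — OK.
#6 W + U = 4 + 2 = 6, not 7 — violated.
#7 S + Q + W = 9 + 3 + 4 = 16, not 17 — violated.
#8 2V - 3S = 2(14) - 3(9) = 1 — OK.
#9 3 / 3 = 1, so 3 divides 3 — OK.

No — constraints 3, 6, 7 are not satisfied.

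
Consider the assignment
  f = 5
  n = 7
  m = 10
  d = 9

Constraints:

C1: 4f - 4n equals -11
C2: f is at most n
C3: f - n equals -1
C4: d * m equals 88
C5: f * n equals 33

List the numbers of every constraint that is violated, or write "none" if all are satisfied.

Constraints 1, 3, 4, and 5 do not hold.

C1: 4f - 4n = 4(5) - 4(7) = -8, not -11  false
C2: f = 5, n = 7; 5 ≤ 7  true
C3: f - n = 5 - 7 = -2, not -1  false
C4: d * m = 9 * 10 = 90, not 88  false
C5: f * n = 5 * 7 = 35, not 33  false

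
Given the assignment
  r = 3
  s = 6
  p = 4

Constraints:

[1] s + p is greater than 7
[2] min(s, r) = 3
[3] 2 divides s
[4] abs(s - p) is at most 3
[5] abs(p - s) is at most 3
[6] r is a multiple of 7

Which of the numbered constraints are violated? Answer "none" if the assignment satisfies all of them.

[1] s + p = 6 + 4 = 10; 10 > 7  yes
[2] min(6, 3) = 3  yes
[3] 6 / 2 = 3, so 2 divides 6  yes
[4] abs(6 - 4) = 2; 2 ≤ 3  yes
[5] abs(4 - 6) = 2; 2 ≤ 3  yes
[6] 3 = 7*0 + 3, so 7 does not divide 3  no

Violated: 6.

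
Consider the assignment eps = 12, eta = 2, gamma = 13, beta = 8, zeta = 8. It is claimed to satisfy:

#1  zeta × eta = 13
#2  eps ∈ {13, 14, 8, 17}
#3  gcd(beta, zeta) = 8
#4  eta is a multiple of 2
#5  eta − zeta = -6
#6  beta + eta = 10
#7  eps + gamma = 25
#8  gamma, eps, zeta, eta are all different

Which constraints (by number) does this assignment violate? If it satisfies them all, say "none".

No — constraints 1, 2 are not satisfied.

#1 zeta × eta = 8 × 2 = 16, not 13  ✘
#2 eps = 12 is not in {13, 14, 8, 17}  ✘
#3 gcd(8, 8) = 8  ✔
#4 2 / 2 = 1, so 2 divides 2  ✔
#5 eta − zeta = 2 − 8 = -6  ✔
#6 beta + eta = 8 + 2 = 10  ✔
#7 eps + gamma = 12 + 13 = 25  ✔
#8 values 13, 12, 8, 2 are pairwise distinct  ✔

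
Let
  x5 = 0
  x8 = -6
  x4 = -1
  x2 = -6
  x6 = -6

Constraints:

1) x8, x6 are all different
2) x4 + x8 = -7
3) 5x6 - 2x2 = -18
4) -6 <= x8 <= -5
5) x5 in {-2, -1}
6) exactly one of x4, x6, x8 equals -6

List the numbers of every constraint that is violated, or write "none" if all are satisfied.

1) x8 = x6 = -6, not all different — does not hold.
2) x4 + x8 = -1 + (-6) = -7 — holds.
3) 5x6 - 2x2 = 5(-6) - 2(-6) = -18 — holds.
4) x8 = -6 lies in [-6, -5] — holds.
5) x5 = 0 is not in {-2, -1} — does not hold.
6) x4=-1, x6=-6, x8=-6; 2 of them equal -6, not exactly one — does not hold.

No — constraints 1, 5, and 6 are not satisfied.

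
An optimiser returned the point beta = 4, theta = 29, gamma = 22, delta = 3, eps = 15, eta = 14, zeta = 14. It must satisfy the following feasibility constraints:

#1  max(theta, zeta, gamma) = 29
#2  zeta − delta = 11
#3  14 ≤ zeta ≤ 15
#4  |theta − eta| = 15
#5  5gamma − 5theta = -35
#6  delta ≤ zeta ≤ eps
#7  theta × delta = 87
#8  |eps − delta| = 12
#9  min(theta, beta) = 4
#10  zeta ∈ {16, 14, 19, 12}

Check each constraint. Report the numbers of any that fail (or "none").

#1 max(29, 14, 22) = 29 — satisfied.
#2 zeta − delta = 14 − 3 = 11 — satisfied.
#3 zeta = 14 lies in [14, 15] — satisfied.
#4 |29 − 14| = 15 — satisfied.
#5 5gamma − 5theta = 5(22) − 5(29) = -35 — satisfied.
#6 values 3 ≤ 14 ≤ 15 — satisfied.
#7 theta × delta = 29 × 3 = 87 — satisfied.
#8 |15 − 3| = 12 — satisfied.
#9 min(29, 4) = 4 — satisfied.
#10 zeta = 14 is in {16, 14, 19, 12} — satisfied.

All constraints are satisfied.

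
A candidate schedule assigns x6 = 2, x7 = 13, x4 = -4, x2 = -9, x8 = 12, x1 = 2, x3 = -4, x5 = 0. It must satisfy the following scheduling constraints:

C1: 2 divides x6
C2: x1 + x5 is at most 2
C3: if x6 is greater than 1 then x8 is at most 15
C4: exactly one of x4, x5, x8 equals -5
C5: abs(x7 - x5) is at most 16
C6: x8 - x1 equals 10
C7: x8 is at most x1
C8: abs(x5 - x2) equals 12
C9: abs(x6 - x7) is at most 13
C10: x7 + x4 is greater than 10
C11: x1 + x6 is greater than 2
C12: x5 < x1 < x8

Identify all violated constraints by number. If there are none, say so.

The assignment fails constraints 4, 7, 8, and 10.

C1: 2 / 2 = 1, so 2 divides 2  ✓
C2: x1 + x5 = 2 + 0 = 2; 2 ≤ 2  ✓
C3: x6 = 2 > 1, so we need x8 ≤ 15; x8 = 12 ≤ 15  ✓
C4: x4=-4, x5=0, x8=12; 0 of them equal -5, not exactly one  ✗
C5: abs(13 - 0) = 13; 13 ≤ 16  ✓
C6: x8 - x1 = 12 - 2 = 10  ✓
C7: x8 = 12, x1 = 2; 12 > 2 (want ≤)  ✗
C8: abs(0 - (-9)) = 9, not 12  ✗
C9: abs(2 - 13) = 11; 11 ≤ 13  ✓
C10: x7 + x4 = 13 + (-4) = 9; 9 ≤ 10, bound 10 not met  ✗
C11: x1 + x6 = 2 + 2 = 4; 4 > 2  ✓
C12: values 0 < 2 < 12  ✓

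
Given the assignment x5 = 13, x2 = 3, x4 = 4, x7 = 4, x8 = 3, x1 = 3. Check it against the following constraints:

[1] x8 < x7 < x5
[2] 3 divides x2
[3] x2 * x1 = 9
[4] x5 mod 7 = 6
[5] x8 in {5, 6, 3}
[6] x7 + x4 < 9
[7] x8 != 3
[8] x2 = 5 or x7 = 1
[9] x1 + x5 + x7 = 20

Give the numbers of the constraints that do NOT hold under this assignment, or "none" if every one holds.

[1] values 3 < 4 < 13 — OK.
[2] 3 / 3 = 1, so 3 divides 3 — OK.
[3] x2 * x1 = 3 * 3 = 9 — OK.
[4] 13 mod 7 = 6 — OK.
[5] x8 = 3 is in {5, 6, 3} — OK.
[6] x7 + x4 = 4 + 4 = 8; 8 < 9 — OK.
[7] x8 = 3, but 3 is required to differ — violated.
[8] x2 = 3 ≠ 5 and x7 = 4 ≠ 1; both disjuncts false — violated.
[9] x1 + x5 + x7 = 3 + 13 + 4 = 20 — OK.

Constraints 7 and 8 do not hold.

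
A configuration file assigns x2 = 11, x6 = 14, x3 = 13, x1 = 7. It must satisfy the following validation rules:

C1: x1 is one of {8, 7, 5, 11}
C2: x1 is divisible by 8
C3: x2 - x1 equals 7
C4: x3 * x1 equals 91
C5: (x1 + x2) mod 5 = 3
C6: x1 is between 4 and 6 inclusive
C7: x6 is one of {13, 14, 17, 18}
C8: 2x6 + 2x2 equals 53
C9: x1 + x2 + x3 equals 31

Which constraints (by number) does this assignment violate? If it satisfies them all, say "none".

Constraints 2, 3, 6, and 8 do not hold.

C1: x1 = 7 is in {8, 7, 5, 11} — holds.
C2: 7 = 8*0 + 7, so 8 does not divide 7 — does not hold.
C3: x2 - x1 = 11 - 7 = 4, not 7 — does not hold.
C4: x3 * x1 = 13 * 7 = 91 — holds.
C5: x1 + x2 = 18; 18 mod 5 = 3 — holds.
C6: x1 = 7 is outside [4, 6] — does not hold.
C7: x6 = 14 is in {13, 14, 17, 18} — holds.
C8: 2x6 + 2x2 = 2(14) + 2(11) = 50, not 53 — does not hold.
C9: x1 + x2 + x3 = 7 + 11 + 13 = 31 — holds.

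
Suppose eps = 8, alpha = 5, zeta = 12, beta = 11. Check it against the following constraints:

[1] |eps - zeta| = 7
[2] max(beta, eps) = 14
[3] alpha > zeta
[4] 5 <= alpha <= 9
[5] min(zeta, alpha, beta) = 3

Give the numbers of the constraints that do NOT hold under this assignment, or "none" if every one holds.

[1] |8 - 12| = 4, not 7 — does not hold.
[2] max(11, 8) = 11, not 14 — does not hold.
[3] alpha = 5, zeta = 12; 5 ≤ 12 (want >) — does not hold.
[4] alpha = 5 lies in [5, 9] — holds.
[5] min(12, 5, 11) = 5, not 3 — does not hold.

Constraints 1, 2, 3, and 5 do not hold.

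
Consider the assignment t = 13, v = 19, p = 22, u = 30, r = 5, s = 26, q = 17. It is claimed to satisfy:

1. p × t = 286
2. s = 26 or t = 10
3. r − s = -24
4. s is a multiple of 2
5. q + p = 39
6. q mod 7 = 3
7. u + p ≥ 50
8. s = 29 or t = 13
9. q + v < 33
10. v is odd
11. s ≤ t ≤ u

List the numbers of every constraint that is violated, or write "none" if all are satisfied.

Constraints 3, 9, and 11 are violated.

1. p × t = 22 × 13 = 286 — satisfied.
2. s = 26 = 26 (first disjunct) — satisfied.
3. r − s = 5 − 26 = -21, not -24 — violated.
4. 26 / 2 = 13, so 2 divides 26 — satisfied.
5. q + p = 17 + 22 = 39 — satisfied.
6. 17 mod 7 = 3 — satisfied.
7. u + p = 30 + 22 = 52; 52 ≥ 50 — satisfied.
8. s = 26 ≠ 29, but t = 13 = 13 (second disjunct) — satisfied.
9. q + v = 17 + 19 = 36; 36 ≥ 33, bound 33 not met — violated.
10. v = 19 is odd — satisfied.
11. values 26, 13, 30; s = 26 is not ≤ t = 13 — violated.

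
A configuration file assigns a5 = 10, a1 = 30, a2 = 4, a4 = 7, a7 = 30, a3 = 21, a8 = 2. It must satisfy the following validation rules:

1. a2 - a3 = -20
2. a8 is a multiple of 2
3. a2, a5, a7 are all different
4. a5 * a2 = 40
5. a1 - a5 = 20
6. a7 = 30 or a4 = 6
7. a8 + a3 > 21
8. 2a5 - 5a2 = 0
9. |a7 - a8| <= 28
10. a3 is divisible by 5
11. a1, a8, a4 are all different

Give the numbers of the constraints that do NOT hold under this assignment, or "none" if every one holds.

1. a2 - a3 = 4 - 21 = -17, not -20 — violated.
2. 2 / 2 = 1, so 2 divides 2 — satisfied.
3. values 4, 10, 30 are pairwise distinct — satisfied.
4. a5 * a2 = 10 * 4 = 40 — satisfied.
5. a1 - a5 = 30 - 10 = 20 — satisfied.
6. a7 = 30 = 30 (first disjunct) — satisfied.
7. a8 + a3 = 2 + 21 = 23; 23 > 21 — satisfied.
8. 2a5 - 5a2 = 2(10) - 5(4) = 0 — satisfied.
9. |30 - 2| = 28; 28 ≤ 28 — satisfied.
10. 21 = 5*4 + 1, so 5 does not divide 21 — violated.
11. values 30, 2, 7 are pairwise distinct — satisfied.

Violated: 1 and 10.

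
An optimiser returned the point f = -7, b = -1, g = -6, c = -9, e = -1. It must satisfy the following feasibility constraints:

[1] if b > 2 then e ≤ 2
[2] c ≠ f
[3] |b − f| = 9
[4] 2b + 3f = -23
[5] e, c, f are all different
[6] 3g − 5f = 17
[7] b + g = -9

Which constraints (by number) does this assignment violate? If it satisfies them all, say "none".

[1] b = -1, not > 2; antecedent false, conditional vacuously true  holds
[2] c = -9, f = -7; distinct  holds
[3] |-1 − (-7)| = 6, not 9  fails
[4] 2b + 3f = 2(-1) + 3(-7) = -23  holds
[5] values -1, -9, -7 are pairwise distinct  holds
[6] 3g − 5f = 3(-6) − 5(-7) = 17  holds
[7] b + g = -1 + (-6) = -7, not -9  fails

Violated: 3 and 7.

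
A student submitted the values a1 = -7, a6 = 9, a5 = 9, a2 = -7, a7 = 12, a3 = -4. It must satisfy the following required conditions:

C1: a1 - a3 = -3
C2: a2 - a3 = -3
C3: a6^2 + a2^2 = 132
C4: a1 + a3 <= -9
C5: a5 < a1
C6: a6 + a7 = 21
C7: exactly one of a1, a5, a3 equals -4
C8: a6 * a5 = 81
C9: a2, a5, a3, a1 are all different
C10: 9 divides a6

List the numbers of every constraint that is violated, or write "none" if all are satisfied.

No — constraints 3, 5, and 9 are not satisfied.

C1: a1 - a3 = -7 - (-4) = -3 — holds.
C2: a2 - a3 = -7 - (-4) = -3 — holds.
C3: a6^2 + a2^2 = 9^2 + (-7)^2 = 81 + 49 = 130, not 132 — does not hold.
C4: a1 + a3 = -7 + (-4) = -11; -11 ≤ -9 — holds.
C5: a5 = 9, a1 = -7; 9 ≥ -7 (want <) — does not hold.
C6: a6 + a7 = 9 + 12 = 21 — holds.
C7: a1=-7, a5=9, a3=-4; 1 of them equals -4 — holds.
C8: a6 * a5 = 9 * 9 = 81 — holds.
C9: a2 = a1 = -7, not all different — does not hold.
C10: 9 / 9 = 1, so 9 divides 9 — holds.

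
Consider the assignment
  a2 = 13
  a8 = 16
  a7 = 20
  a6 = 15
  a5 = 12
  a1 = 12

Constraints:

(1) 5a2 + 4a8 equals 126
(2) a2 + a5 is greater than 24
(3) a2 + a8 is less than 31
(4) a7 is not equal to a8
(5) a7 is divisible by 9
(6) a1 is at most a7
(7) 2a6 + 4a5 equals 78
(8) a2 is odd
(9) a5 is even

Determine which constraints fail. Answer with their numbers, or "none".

The assignment fails constraints 1, 5.

(1) 5a2 + 4a8 = 5(13) + 4(16) = 129, not 126  ✘
(2) a2 + a5 = 13 + 12 = 25; 25 > 24  ✔
(3) a2 + a8 = 13 + 16 = 29; 29 < 31  ✔
(4) a7 = 20, a8 = 16; distinct  ✔
(5) 20 = 9*2 + 2, so 9 does not divide 20  ✘
(6) a1 = 12, a7 = 20; 12 ≤ 20  ✔
(7) 2a6 + 4a5 = 2(15) + 4(12) = 78  ✔
(8) a2 = 13 is odd  ✔
(9) a5 = 12 is even  ✔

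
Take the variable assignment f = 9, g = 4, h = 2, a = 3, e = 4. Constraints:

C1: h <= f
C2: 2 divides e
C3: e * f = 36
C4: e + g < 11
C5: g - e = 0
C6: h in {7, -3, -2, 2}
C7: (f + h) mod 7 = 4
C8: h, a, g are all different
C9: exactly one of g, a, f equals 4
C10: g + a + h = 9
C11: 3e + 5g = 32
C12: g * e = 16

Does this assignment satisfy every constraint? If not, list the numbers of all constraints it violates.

No violations.

C1: h = 2, f = 9; 2 ≤ 9  ✔
C2: 4 / 2 = 2, so 2 divides 4  ✔
C3: e * f = 4 * 9 = 36  ✔
C4: e + g = 4 + 4 = 8; 8 < 11  ✔
C5: g - e = 4 - 4 = 0  ✔
C6: h = 2 is in {7, -3, -2, 2}  ✔
C7: f + h = 11; 11 mod 7 = 4  ✔
C8: values 2, 3, 4 are pairwise distinct  ✔
C9: g=4, a=3, f=9; 1 of them equals 4  ✔
C10: g + a + h = 4 + 3 + 2 = 9  ✔
C11: 3e + 5g = 3(4) + 5(4) = 32  ✔
C12: g * e = 4 * 4 = 16  ✔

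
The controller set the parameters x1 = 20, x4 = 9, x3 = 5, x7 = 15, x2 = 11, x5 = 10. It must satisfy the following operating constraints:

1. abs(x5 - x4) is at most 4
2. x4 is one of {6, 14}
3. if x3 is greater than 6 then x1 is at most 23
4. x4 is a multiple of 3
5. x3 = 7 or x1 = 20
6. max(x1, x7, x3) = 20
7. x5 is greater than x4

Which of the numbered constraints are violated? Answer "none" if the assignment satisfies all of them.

1. abs(10 - 9) = 1; 1 ≤ 4 — OK.
2. x4 = 9 is not in {6, 14} — violated.
3. x3 = 5, not > 6; antecedent false, conditional vacuously true — OK.
4. 9 / 3 = 3, so 3 divides 9 — OK.
5. x3 = 5 ≠ 7, but x1 = 20 = 20 (second disjunct) — OK.
6. max(20, 15, 5) = 20 — OK.
7. x5 = 10, x4 = 9; 10 > 9 — OK.

Violated: 2.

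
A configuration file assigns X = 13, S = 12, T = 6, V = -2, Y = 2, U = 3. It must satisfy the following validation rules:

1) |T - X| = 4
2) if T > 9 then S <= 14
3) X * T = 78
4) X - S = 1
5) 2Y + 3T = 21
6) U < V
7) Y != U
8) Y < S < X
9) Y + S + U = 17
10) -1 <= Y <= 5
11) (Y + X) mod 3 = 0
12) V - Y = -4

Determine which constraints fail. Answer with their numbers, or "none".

1) |6 - 13| = 7, not 4  no
2) T = 6, not > 9; antecedent false, conditional vacuously true  yes
3) X * T = 13 * 6 = 78  yes
4) X - S = 13 - 12 = 1  yes
5) 2Y + 3T = 2(2) + 3(6) = 22, not 21  no
6) U = 3, V = -2; 3 ≥ -2 (want <)  no
7) Y = 2, U = 3; distinct  yes
8) values 2 < 12 < 13  yes
9) Y + S + U = 2 + 12 + 3 = 17  yes
10) Y = 2 lies in [-1, 5]  yes
11) Y + X = 15; 15 mod 3 = 0  yes
12) V - Y = -2 - 2 = -4  yes

Violated: 1, 5, and 6.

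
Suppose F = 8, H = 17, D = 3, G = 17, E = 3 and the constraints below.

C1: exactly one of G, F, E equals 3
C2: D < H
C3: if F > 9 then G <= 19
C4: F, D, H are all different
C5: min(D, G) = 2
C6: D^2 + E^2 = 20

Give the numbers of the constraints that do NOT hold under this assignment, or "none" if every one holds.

C1: G=17, F=8, E=3; 1 of them equals 3 — holds.
C2: D = 3, H = 17; 3 < 17 — holds.
C3: F = 8, not > 9; antecedent false, conditional vacuously true — holds.
C4: values 8, 3, 17 are pairwise distinct — holds.
C5: min(3, 17) = 3, not 2 — does not hold.
C6: D^2 + E^2 = 3^2 + 3^2 = 9 + 9 = 18, not 20 — does not hold.

Violated: 5 and 6.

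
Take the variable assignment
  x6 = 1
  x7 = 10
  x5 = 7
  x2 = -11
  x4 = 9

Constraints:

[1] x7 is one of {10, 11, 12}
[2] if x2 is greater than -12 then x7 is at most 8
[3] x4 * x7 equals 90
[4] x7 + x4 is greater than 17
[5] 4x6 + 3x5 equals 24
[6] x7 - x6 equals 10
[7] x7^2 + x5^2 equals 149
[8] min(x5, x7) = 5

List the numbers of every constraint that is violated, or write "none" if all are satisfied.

[1] x7 = 10 is in {10, 11, 12}  ✔
[2] x2 = -11 > -12, so we need x7 ≤ 8; but x7 = 10 > 8  ✘
[3] x4 * x7 = 9 * 10 = 90  ✔
[4] x7 + x4 = 10 + 9 = 19; 19 > 17  ✔
[5] 4x6 + 3x5 = 4(1) + 3(7) = 25, not 24  ✘
[6] x7 - x6 = 10 - 1 = 9, not 10  ✘
[7] x7^2 + x5^2 = 10^2 + 7^2 = 100 + 49 = 149  ✔
[8] min(7, 10) = 7, not 5  ✘

Constraints 2, 5, 6, and 8 do not hold.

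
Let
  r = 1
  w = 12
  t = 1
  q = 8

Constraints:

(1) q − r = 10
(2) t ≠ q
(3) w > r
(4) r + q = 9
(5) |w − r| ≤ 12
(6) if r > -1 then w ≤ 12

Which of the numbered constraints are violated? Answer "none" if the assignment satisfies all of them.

Constraint 1 does not hold.

(1) q − r = 8 − 1 = 7, not 10 — does not hold.
(2) t = 1, q = 8; distinct — holds.
(3) w = 12, r = 1; 12 > 1 — holds.
(4) r + q = 1 + 8 = 9 — holds.
(5) |12 − 1| = 11; 11 ≤ 12 — holds.
(6) r = 1 > -1, so we need w ≤ 12; w = 12 ≤ 12 — holds.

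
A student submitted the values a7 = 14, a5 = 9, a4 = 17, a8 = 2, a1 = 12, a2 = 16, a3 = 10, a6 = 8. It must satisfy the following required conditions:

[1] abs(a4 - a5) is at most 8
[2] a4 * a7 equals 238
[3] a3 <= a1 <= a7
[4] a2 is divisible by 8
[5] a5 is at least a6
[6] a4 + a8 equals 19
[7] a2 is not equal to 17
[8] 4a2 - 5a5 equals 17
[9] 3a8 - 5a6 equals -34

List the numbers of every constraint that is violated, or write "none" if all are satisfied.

[1] abs(17 - 9) = 8; 8 ≤ 8 — holds.
[2] a4 * a7 = 17 * 14 = 238 — holds.
[3] values 10 <= 12 <= 14 — holds.
[4] 16 / 8 = 2, so 8 divides 16 — holds.
[5] a5 = 9, a6 = 8; 9 ≥ 8 — holds.
[6] a4 + a8 = 17 + 2 = 19 — holds.
[7] a2 = 16, and 16 ≠ 17 — holds.
[8] 4a2 - 5a5 = 4(16) - 5(9) = 19, not 17 — fails.
[9] 3a8 - 5a6 = 3(2) - 5(8) = -34 — holds.

No — constraint 8 is not satisfied.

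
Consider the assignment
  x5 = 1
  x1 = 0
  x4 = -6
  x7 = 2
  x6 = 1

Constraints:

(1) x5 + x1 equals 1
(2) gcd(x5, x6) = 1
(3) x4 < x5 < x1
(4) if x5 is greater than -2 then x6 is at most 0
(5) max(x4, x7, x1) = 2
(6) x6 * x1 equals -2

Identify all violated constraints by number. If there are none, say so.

(1) x5 + x1 = 1 + 0 = 1  yes
(2) gcd(1, 1) = 1  yes
(3) values -6, 1, 0; x5 = 1 is not < x1 = 0  no
(4) x5 = 1 > -2, so we need x6 ≤ 0; but x6 = 1 > 0  no
(5) max(-6, 2, 0) = 2  yes
(6) x6 * x1 = 1 * 0 = 0, not -2  no

The assignment fails constraints 3, 4, and 6.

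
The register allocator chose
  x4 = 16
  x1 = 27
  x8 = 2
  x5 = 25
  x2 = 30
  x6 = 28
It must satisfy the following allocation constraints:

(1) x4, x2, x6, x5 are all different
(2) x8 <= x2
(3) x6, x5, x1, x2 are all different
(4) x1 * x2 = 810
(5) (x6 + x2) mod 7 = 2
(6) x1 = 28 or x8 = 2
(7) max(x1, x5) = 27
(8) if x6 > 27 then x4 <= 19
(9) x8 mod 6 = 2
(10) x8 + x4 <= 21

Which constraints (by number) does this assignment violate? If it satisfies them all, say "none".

Yes — all constraints hold.

(1) values 16, 30, 28, 25 are pairwise distinct  ✓
(2) x8 = 2, x2 = 30; 2 ≤ 30  ✓
(3) values 28, 25, 27, 30 are pairwise distinct  ✓
(4) x1 * x2 = 27 * 30 = 810  ✓
(5) x6 + x2 = 58; 58 mod 7 = 2  ✓
(6) x1 = 27 ≠ 28, but x8 = 2 = 2 (second disjunct)  ✓
(7) max(27, 25) = 27  ✓
(8) x6 = 28 > 27, so we need x4 ≤ 19; x4 = 16 ≤ 19  ✓
(9) 2 mod 6 = 2  ✓
(10) x8 + x4 = 2 + 16 = 18; 18 ≤ 21  ✓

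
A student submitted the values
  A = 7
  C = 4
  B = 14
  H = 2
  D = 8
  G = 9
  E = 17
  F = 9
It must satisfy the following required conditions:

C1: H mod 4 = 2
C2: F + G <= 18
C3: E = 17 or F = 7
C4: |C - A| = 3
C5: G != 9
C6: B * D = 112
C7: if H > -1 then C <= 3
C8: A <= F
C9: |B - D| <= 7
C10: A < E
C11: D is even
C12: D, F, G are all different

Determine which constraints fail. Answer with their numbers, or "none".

C1: 2 mod 4 = 2 — holds.
C2: F + G = 9 + 9 = 18; 18 ≤ 18 — holds.
C3: E = 17 = 17 (first disjunct) — holds.
C4: |4 - 7| = 3 — holds.
C5: G = 9, but 9 is required to differ — does not hold.
C6: B * D = 14 * 8 = 112 — holds.
C7: H = 2 > -1, so we need C ≤ 3; but C = 4 > 3 — does not hold.
C8: A = 7, F = 9; 7 ≤ 9 — holds.
C9: |14 - 8| = 6; 6 ≤ 7 — holds.
C10: A = 7, E = 17; 7 < 17 — holds.
C11: D = 8 is even — holds.
C12: F = G = 9, not all different — does not hold.

Violated: 5, 7, and 12.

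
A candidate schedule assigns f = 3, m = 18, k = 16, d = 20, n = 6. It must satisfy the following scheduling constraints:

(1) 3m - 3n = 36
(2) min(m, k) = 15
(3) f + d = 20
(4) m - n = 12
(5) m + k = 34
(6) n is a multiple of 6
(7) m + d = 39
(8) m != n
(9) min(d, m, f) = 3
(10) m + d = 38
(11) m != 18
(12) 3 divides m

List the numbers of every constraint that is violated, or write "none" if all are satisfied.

Constraints 2, 3, 7, and 11 do not hold.

(1) 3m - 3n = 3(18) - 3(6) = 36 — holds.
(2) min(18, 16) = 16, not 15 — does not hold.
(3) f + d = 3 + 20 = 23, not 20 — does not hold.
(4) m - n = 18 - 6 = 12 — holds.
(5) m + k = 18 + 16 = 34 — holds.
(6) 6 / 6 = 1, so 6 divides 6 — holds.
(7) m + d = 18 + 20 = 38, not 39 — does not hold.
(8) m = 18, n = 6; distinct — holds.
(9) min(20, 18, 3) = 3 — holds.
(10) m + d = 18 + 20 = 38 — holds.
(11) m = 18, but 18 is required to differ — does not hold.
(12) 18 / 3 = 6, so 3 divides 18 — holds.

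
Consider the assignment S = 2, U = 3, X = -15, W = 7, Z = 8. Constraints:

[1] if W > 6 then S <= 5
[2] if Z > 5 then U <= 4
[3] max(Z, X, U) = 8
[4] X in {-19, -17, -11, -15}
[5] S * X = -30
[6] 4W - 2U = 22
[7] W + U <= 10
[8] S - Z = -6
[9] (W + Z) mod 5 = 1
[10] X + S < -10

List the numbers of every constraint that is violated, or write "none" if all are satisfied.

Violated: 9.

[1] W = 7 > 6, so we need S ≤ 5; S = 2 ≤ 5  ✓
[2] Z = 8 > 5, so we need U ≤ 4; U = 3 ≤ 4  ✓
[3] max(8, -15, 3) = 8  ✓
[4] X = -15 is in {-19, -17, -11, -15}  ✓
[5] S * X = 2 * (-15) = -30  ✓
[6] 4W - 2U = 4(7) - 2(3) = 22  ✓
[7] W + U = 7 + 3 = 10; 10 ≤ 10  ✓
[8] S - Z = 2 - 8 = -6  ✓
[9] W + Z = 15; 15 mod 5 = 0, not 1  ✗
[10] X + S = -15 + 2 = -13; -13 < -10  ✓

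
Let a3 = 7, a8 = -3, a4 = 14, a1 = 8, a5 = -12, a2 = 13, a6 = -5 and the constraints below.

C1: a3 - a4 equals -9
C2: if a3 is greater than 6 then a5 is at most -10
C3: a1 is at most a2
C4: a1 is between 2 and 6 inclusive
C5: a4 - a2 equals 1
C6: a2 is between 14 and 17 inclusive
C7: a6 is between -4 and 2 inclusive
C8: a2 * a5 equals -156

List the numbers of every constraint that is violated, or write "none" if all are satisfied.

Constraints 1, 4, 6, 7 are violated.

C1: a3 - a4 = 7 - 14 = -7, not -9 — does not hold.
C2: a3 = 7 > 6, so we need a5 ≤ -10; a5 = -12 ≤ -10 — holds.
C3: a1 = 8, a2 = 13; 8 ≤ 13 — holds.
C4: a1 = 8 is outside [2, 6] — does not hold.
C5: a4 - a2 = 14 - 13 = 1 — holds.
C6: a2 = 13 is outside [14, 17] — does not hold.
C7: a6 = -5 is outside [-4, 2] — does not hold.
C8: a2 * a5 = 13 * (-12) = -156 — holds.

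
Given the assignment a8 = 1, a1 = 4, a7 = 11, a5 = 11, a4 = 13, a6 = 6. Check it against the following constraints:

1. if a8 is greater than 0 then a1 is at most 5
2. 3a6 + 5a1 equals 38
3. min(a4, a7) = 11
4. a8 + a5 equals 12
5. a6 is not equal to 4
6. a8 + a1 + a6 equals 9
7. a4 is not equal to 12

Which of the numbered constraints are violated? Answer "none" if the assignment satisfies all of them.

1. a8 = 1 > 0, so we need a1 ≤ 5; a1 = 4 ≤ 5 — holds.
2. 3a6 + 5a1 = 3(6) + 5(4) = 38 — holds.
3. min(13, 11) = 11 — holds.
4. a8 + a5 = 1 + 11 = 12 — holds.
5. a6 = 6, and 6 ≠ 4 — holds.
6. a8 + a1 + a6 = 1 + 4 + 6 = 11, not 9 — does not hold.
7. a4 = 13, and 13 ≠ 12 — holds.

Violated: 6.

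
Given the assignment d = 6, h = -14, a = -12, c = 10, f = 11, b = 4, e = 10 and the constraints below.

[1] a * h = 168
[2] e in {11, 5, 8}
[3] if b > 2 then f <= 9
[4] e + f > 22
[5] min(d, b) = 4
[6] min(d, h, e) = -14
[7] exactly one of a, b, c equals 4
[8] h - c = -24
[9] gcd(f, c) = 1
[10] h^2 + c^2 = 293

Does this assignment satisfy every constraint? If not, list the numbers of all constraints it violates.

The assignment fails constraints 2, 3, 4, 10.

[1] a * h = -12 * (-14) = 168 — satisfied.
[2] e = 10 is not in {11, 5, 8} — violated.
[3] b = 4 > 2, so we need f ≤ 9; but f = 11 > 9 — violated.
[4] e + f = 10 + 11 = 21; 21 ≤ 22, bound 22 not met — violated.
[5] min(6, 4) = 4 — satisfied.
[6] min(6, -14, 10) = -14 — satisfied.
[7] a=-12, b=4, c=10; 1 of them equals 4 — satisfied.
[8] h - c = -14 - 10 = -24 — satisfied.
[9] gcd(11, 10) = 1 — satisfied.
[10] h^2 + c^2 = (-14)^2 + 10^2 = 196 + 100 = 296, not 293 — violated.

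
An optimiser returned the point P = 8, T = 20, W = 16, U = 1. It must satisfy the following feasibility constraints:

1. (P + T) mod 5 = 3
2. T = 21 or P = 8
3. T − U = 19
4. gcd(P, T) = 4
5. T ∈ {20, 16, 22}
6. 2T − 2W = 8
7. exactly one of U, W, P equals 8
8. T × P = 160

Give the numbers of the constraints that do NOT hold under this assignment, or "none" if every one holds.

1. P + T = 28; 28 mod 5 = 3 — satisfied.
2. T = 20 ≠ 21, but P = 8 = 8 (second disjunct) — satisfied.
3. T − U = 20 − 1 = 19 — satisfied.
4. gcd(8, 20) = 4 — satisfied.
5. T = 20 is in {20, 16, 22} — satisfied.
6. 2T − 2W = 2(20) − 2(16) = 8 — satisfied.
7. U=1, W=16, P=8; 1 of them equals 8 — satisfied.
8. T × P = 20 × 8 = 160 — satisfied.

The assignment satisfies every constraint.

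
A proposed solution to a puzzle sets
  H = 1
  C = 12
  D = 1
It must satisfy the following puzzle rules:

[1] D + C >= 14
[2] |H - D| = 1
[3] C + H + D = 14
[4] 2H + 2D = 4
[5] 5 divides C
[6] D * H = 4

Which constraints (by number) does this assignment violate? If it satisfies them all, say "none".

[1] D + C = 1 + 12 = 13; 13 < 14, bound 14 not met — fails.
[2] |1 - 1| = 0, not 1 — fails.
[3] C + H + D = 12 + 1 + 1 = 14 — holds.
[4] 2H + 2D = 2(1) + 2(1) = 4 — holds.
[5] 12 = 5*2 + 2, so 5 does not divide 12 — fails.
[6] D * H = 1 * 1 = 1, not 4 — fails.

Constraints 1, 2, 5, 6 do not hold.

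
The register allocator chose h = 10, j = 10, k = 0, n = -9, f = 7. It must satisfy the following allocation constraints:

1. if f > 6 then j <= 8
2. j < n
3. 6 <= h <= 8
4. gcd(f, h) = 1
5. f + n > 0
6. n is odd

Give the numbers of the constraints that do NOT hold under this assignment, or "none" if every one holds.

1. f = 7 > 6, so we need j ≤ 8; but j = 10 > 8 — violated.
2. j = 10, n = -9; 10 ≥ -9 (want <) — violated.
3. h = 10 is outside [6, 8] — violated.
4. gcd(7, 10) = 1 — OK.
5. f + n = 7 + (-9) = -2; -2 ≤ 0, bound 0 not met — violated.
6. n = -9 is odd — OK.

Constraints 1, 2, 3, 5 do not hold.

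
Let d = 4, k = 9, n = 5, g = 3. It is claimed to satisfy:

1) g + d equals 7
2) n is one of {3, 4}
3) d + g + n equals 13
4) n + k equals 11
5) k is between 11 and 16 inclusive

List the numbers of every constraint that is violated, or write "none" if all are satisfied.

The assignment fails constraints 2, 3, 4, 5.

1) g + d = 3 + 4 = 7 — OK.
2) n = 5 is not in {3, 4} — violated.
3) d + g + n = 4 + 3 + 5 = 12, not 13 — violated.
4) n + k = 5 + 9 = 14, not 11 — violated.
5) k = 9 is outside [11, 16] — violated.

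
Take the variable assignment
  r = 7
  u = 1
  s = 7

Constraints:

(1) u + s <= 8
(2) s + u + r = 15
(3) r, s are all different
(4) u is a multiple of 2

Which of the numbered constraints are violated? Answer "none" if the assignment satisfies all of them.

(1) u + s = 1 + 7 = 8; 8 ≤ 8  true
(2) s + u + r = 7 + 1 + 7 = 15  true
(3) r = s = 7, not all different  false
(4) 1 = 2*0 + 1, so 2 does not divide 1  false

No — constraints 3 and 4 are not satisfied.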